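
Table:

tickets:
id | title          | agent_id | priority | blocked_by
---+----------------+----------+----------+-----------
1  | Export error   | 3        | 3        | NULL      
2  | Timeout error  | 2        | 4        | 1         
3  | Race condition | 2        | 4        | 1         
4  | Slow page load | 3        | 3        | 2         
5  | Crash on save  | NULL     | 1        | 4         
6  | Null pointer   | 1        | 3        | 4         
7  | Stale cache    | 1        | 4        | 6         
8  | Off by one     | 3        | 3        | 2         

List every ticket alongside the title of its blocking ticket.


This is a self-join: tickets is joined to a second copy of itself, matching each row's blocked_by to another row's id. Use LEFT JOIN so rows with blocked_by=NULL are kept.
  - ticket 1 (Export error): blocked_by=NULL -> NULL
  - ticket 2 (Timeout error): blocked_by=1 -> Export error
  - ticket 3 (Race condition): blocked_by=1 -> Export error
  - ticket 4 (Slow page load): blocked_by=2 -> Timeout error
  - ticket 5 (Crash on save): blocked_by=4 -> Slow page load
  - ticket 6 (Null pointer): blocked_by=4 -> Slow page load
  - ticket 7 (Stale cache): blocked_by=6 -> Null pointer
  - ticket 8 (Off by one): blocked_by=2 -> Timeout error

SQL:
SELECT a.title AS item, b.title AS blocked_by
FROM tickets a
LEFT JOIN tickets b ON a.blocked_by = b.id

Result:
item           | blocked_by    
---------------+---------------
Export error   | NULL          
Timeout error  | Export error  
Race condition | Export error  
Slow page load | Timeout error 
Crash on save  | Slow page load
Null pointer   | Slow page load
Stale cache    | Null pointer  
Off by one     | Timeout error 


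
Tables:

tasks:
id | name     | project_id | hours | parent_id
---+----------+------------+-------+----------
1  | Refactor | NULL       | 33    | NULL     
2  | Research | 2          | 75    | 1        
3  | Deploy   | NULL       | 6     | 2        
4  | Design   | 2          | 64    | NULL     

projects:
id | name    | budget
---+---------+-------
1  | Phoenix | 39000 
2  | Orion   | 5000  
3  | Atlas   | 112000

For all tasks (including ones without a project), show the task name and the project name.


LEFT JOIN keeps every row from tasks (the left table); where project_id has no match in projects, the project columns become NULL. Walk through each task:
  - task 1 (Refactor): project_id=NULL, no match -> kept with NULL
  - task 2 (Research): project_id=2 -> matches Orion
  - task 3 (Deploy): project_id=NULL, no match -> kept with NULL
  - task 4 (Design): project_id=2 -> matches Orion
All 4 rows appear; 2 have NULL project.

SQL:
SELECT a.name, b.name AS project
FROM tasks a
LEFT JOIN projects b ON a.project_id = b.id

Result:
name     | project
---------+--------
Refactor | NULL   
Research | Orion  
Deploy   | NULL   
Design   | Orion  


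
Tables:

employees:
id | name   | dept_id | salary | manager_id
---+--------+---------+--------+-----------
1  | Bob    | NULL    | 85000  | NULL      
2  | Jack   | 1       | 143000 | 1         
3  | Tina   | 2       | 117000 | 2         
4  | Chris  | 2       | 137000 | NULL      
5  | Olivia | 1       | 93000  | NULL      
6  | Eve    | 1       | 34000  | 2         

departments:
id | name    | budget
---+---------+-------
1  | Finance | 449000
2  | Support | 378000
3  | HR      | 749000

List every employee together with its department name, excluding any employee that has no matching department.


INNER JOIN keeps only employees rows whose dept_id matches an id in departments. Walk through each employee:
  - employee 1 (Bob): dept_id=NULL, no match -> dropped
  - employee 2 (Jack): dept_id=1 -> matches Finance
  - employee 3 (Tina): dept_id=2 -> matches Support
  - employee 4 (Chris): dept_id=2 -> matches Support
  - employee 5 (Olivia): dept_id=1 -> matches Finance
  - employee 6 (Eve): dept_id=1 -> matches Finance
So 1 of 6 rows is dropped.

SQL:
SELECT a.name, b.name AS department
FROM employees a
INNER JOIN departments b ON a.dept_id = b.id

Result:
name   | department
-------+-----------
Jack   | Finance   
Tina   | Support   
Chris  | Support   
Olivia | Finance   
Eve    | Finance   


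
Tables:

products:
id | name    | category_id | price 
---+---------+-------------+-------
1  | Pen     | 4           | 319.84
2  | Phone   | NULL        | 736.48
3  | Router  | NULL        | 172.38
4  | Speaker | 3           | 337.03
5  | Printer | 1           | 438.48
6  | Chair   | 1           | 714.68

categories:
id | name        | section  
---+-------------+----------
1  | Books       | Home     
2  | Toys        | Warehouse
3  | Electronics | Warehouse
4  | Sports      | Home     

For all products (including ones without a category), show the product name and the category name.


LEFT JOIN keeps every row from products (the left table); where category_id has no match in categories, the category columns become NULL. Walk through each product:
  - product 1 (Pen): category_id=4 -> matches Sports
  - product 2 (Phone): category_id=NULL, no match -> kept with NULL
  - product 3 (Router): category_id=NULL, no match -> kept with NULL
  - product 4 (Speaker): category_id=3 -> matches Electronics
  - product 5 (Printer): category_id=1 -> matches Books
  - product 6 (Chair): category_id=1 -> matches Books
All 6 rows appear; 2 have NULL category.

SQL:
SELECT a.name, b.name AS category
FROM products a
LEFT JOIN categories b ON a.category_id = b.id

Result:
name    | category   
--------+------------
Pen     | Sports     
Phone   | NULL       
Router  | NULL       
Speaker | Electronics
Printer | Books      
Chair   | Books      


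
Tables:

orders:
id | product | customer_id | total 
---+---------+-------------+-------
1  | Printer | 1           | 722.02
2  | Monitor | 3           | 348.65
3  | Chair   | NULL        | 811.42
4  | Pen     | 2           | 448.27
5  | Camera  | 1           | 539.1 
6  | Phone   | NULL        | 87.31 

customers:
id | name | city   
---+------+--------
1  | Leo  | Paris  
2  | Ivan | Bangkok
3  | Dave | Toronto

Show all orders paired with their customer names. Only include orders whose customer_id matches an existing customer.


INNER JOIN keeps only orders rows whose customer_id matches an id in customers. Walk through each order:
  - order 1 (Printer): customer_id=1 -> matches Leo
  - order 2 (Monitor): customer_id=3 -> matches Dave
  - order 3 (Chair): customer_id=NULL, no match -> dropped
  - order 4 (Pen): customer_id=2 -> matches Ivan
  - order 5 (Camera): customer_id=1 -> matches Leo
  - order 6 (Phone): customer_id=NULL, no match -> dropped
So 2 of 6 rows are dropped.

SQL:
SELECT a.product, b.name AS customer
FROM orders a
INNER JOIN customers b ON a.customer_id = b.id

Result:
product | customer
--------+---------
Printer | Leo     
Monitor | Dave    
Pen     | Ivan    
Camera  | Leo     


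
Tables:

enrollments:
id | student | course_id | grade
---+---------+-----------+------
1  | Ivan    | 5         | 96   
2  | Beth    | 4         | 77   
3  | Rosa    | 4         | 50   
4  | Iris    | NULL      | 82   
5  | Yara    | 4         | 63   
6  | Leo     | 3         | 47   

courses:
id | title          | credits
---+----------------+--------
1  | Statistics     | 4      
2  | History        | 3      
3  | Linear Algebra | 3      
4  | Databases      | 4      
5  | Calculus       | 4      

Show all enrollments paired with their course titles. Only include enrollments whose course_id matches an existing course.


INNER JOIN keeps only enrollments rows whose course_id matches an id in courses. Walk through each enrollment:
  - enrollment 1 (Ivan): course_id=5 -> matches Calculus
  - enrollment 2 (Beth): course_id=4 -> matches Databases
  - enrollment 3 (Rosa): course_id=4 -> matches Databases
  - enrollment 4 (Iris): course_id=NULL, no match -> dropped
  - enrollment 5 (Yara): course_id=4 -> matches Databases
  - enrollment 6 (Leo): course_id=3 -> matches Linear Algebra
So 1 of 6 rows is dropped.

SQL:
SELECT a.student, b.title AS course
FROM enrollments a
INNER JOIN courses b ON a.course_id = b.id

Result:
student | course        
--------+---------------
Ivan    | Calculus      
Beth    | Databases     
Rosa    | Databases     
Yara    | Databases     
Leo     | Linear Algebra


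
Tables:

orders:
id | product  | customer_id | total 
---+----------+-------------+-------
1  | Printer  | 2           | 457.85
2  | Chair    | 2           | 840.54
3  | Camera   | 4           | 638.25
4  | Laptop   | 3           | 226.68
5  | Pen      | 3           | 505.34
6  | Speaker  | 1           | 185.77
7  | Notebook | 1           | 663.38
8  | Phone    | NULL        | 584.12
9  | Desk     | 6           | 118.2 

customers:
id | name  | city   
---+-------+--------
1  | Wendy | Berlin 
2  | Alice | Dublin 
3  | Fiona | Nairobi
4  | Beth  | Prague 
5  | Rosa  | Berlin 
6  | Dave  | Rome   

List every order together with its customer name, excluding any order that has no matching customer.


INNER JOIN keeps only orders rows whose customer_id matches an id in customers. Walk through each order:
  - order 1 (Printer): customer_id=2 -> matches Alice
  - order 2 (Chair): customer_id=2 -> matches Alice
  - order 3 (Camera): customer_id=4 -> matches Beth
  - order 4 (Laptop): customer_id=3 -> matches Fiona
  - order 5 (Pen): customer_id=3 -> matches Fiona
  - order 6 (Speaker): customer_id=1 -> matches Wendy
  - order 7 (Notebook): customer_id=1 -> matches Wendy
  - order 8 (Phone): customer_id=NULL, no match -> dropped
  - order 9 (Desk): customer_id=6 -> matches Dave
So 1 of 9 rows is dropped.

SQL:
SELECT a.product, b.name AS customer
FROM orders a
INNER JOIN customers b ON a.customer_id = b.id

Result:
product  | customer
---------+---------
Printer  | Alice   
Chair    | Alice   
Camera   | Beth    
Laptop   | Fiona   
Pen      | Fiona   
Speaker  | Wendy   
Notebook | Wendy   
Desk     | Dave    


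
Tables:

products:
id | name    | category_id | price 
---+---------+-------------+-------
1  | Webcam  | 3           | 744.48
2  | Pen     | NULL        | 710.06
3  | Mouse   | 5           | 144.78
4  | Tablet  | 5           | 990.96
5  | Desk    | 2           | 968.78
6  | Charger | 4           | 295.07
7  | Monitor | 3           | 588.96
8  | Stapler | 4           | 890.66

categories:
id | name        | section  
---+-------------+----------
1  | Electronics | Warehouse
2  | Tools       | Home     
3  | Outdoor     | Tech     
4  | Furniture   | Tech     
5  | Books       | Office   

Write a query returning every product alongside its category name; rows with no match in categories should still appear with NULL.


LEFT JOIN keeps every row from products (the left table); where category_id has no match in categories, the category columns become NULL. Walk through each product:
  - product 1 (Webcam): category_id=3 -> matches Outdoor
  - product 2 (Pen): category_id=NULL, no match -> kept with NULL
  - product 3 (Mouse): category_id=5 -> matches Books
  - product 4 (Tablet): category_id=5 -> matches Books
  - product 5 (Desk): category_id=2 -> matches Tools
  - product 6 (Charger): category_id=4 -> matches Furniture
  - product 7 (Monitor): category_id=3 -> matches Outdoor
  - product 8 (Stapler): category_id=4 -> matches Furniture
All 8 rows appear; 1 has NULL category.

SQL:
SELECT a.name, b.name AS category
FROM products a
LEFT JOIN categories b ON a.category_id = b.id

Result:
name    | category 
--------+----------
Webcam  | Outdoor  
Pen     | NULL     
Mouse   | Books    
Tablet  | Books    
Desk    | Tools    
Charger | Furniture
Monitor | Outdoor  
Stapler | Furniture


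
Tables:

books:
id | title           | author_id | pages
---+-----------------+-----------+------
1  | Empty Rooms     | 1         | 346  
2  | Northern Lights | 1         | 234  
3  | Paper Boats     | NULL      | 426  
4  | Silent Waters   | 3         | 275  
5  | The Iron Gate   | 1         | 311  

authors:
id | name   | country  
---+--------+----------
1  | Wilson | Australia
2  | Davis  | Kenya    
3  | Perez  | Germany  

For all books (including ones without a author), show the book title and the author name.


LEFT JOIN keeps every row from books (the left table); where author_id has no match in authors, the author columns become NULL. Walk through each book:
  - book 1 (Empty Rooms): author_id=1 -> matches Wilson
  - book 2 (Northern Lights): author_id=1 -> matches Wilson
  - book 3 (Paper Boats): author_id=NULL, no match -> kept with NULL
  - book 4 (Silent Waters): author_id=3 -> matches Perez
  - book 5 (The Iron Gate): author_id=1 -> matches Wilson
All 5 rows appear; 1 has NULL author.

SQL:
SELECT a.title, b.name AS author
FROM books a
LEFT JOIN authors b ON a.author_id = b.id

Result:
title           | author
----------------+-------
Empty Rooms     | Wilson
Northern Lights | Wilson
Paper Boats     | NULL  
Silent Waters   | Perez 
The Iron Gate   | Wilson


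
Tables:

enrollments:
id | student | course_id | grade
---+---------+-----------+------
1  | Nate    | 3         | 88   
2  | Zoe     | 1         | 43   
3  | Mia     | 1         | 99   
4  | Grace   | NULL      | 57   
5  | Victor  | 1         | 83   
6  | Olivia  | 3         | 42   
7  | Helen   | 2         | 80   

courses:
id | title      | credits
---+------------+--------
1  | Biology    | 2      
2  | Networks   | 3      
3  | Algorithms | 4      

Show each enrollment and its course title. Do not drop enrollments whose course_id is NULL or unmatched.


LEFT JOIN keeps every row from enrollments (the left table); where course_id has no match in courses, the course columns become NULL. Walk through each enrollment:
  - enrollment 1 (Nate): course_id=3 -> matches Algorithms
  - enrollment 2 (Zoe): course_id=1 -> matches Biology
  - enrollment 3 (Mia): course_id=1 -> matches Biology
  - enrollment 4 (Grace): course_id=NULL, no match -> kept with NULL
  - enrollment 5 (Victor): course_id=1 -> matches Biology
  - enrollment 6 (Olivia): course_id=3 -> matches Algorithms
  - enrollment 7 (Helen): course_id=2 -> matches Networks
All 7 rows appear; 1 has NULL course.

SQL:
SELECT a.student, b.title AS course
FROM enrollments a
LEFT JOIN courses b ON a.course_id = b.id

Result:
student | course    
--------+-----------
Nate    | Algorithms
Zoe     | Biology   
Mia     | Biology   
Grace   | NULL      
Victor  | Biology   
Olivia  | Algorithms
Helen   | Networks  


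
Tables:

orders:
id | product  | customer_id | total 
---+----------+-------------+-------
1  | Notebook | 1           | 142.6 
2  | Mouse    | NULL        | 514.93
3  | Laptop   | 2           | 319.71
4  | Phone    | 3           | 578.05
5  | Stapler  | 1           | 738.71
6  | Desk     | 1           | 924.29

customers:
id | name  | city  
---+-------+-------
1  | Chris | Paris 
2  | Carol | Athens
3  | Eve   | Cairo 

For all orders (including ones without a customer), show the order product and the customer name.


LEFT JOIN keeps every row from orders (the left table); where customer_id has no match in customers, the customer columns become NULL. Walk through each order:
  - order 1 (Notebook): customer_id=1 -> matches Chris
  - order 2 (Mouse): customer_id=NULL, no match -> kept with NULL
  - order 3 (Laptop): customer_id=2 -> matches Carol
  - order 4 (Phone): customer_id=3 -> matches Eve
  - order 5 (Stapler): customer_id=1 -> matches Chris
  - order 6 (Desk): customer_id=1 -> matches Chris
All 6 rows appear; 1 has NULL customer.

SQL:
SELECT a.product, b.name AS customer
FROM orders a
LEFT JOIN customers b ON a.customer_id = b.id

Result:
product  | customer
---------+---------
Notebook | Chris   
Mouse    | NULL    
Laptop   | Carol   
Phone    | Eve     
Stapler  | Chris   
Desk     | Chris   


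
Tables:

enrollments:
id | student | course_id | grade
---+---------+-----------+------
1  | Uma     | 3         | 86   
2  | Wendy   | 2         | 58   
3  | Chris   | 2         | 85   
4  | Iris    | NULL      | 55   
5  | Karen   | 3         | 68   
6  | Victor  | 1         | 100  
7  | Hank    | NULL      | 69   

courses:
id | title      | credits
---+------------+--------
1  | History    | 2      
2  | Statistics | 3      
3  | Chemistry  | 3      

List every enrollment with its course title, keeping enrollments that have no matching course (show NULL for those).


LEFT JOIN keeps every row from enrollments (the left table); where course_id has no match in courses, the course columns become NULL. Walk through each enrollment:
  - enrollment 1 (Uma): course_id=3 -> matches Chemistry
  - enrollment 2 (Wendy): course_id=2 -> matches Statistics
  - enrollment 3 (Chris): course_id=2 -> matches Statistics
  - enrollment 4 (Iris): course_id=NULL, no match -> kept with NULL
  - enrollment 5 (Karen): course_id=3 -> matches Chemistry
  - enrollment 6 (Victor): course_id=1 -> matches History
  - enrollment 7 (Hank): course_id=NULL, no match -> kept with NULL
All 7 rows appear; 2 have NULL course.

SQL:
SELECT a.student, b.title AS course
FROM enrollments a
LEFT JOIN courses b ON a.course_id = b.id

Result:
student | course    
--------+-----------
Uma     | Chemistry 
Wendy   | Statistics
Chris   | Statistics
Iris    | NULL      
Karen   | Chemistry 
Victor  | History   
Hank    | NULL      


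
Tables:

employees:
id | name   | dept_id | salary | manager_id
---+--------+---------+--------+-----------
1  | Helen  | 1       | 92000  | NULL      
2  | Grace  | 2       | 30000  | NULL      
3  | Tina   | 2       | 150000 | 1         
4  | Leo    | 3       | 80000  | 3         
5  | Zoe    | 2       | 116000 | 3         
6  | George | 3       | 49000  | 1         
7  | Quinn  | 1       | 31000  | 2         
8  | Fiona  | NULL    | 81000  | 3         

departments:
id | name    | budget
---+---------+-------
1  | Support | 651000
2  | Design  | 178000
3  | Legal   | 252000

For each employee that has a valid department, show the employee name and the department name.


INNER JOIN keeps only employees rows whose dept_id matches an id in departments. Walk through each employee:
  - employee 1 (Helen): dept_id=1 -> matches Support
  - employee 2 (Grace): dept_id=2 -> matches Design
  - employee 3 (Tina): dept_id=2 -> matches Design
  - employee 4 (Leo): dept_id=3 -> matches Legal
  - employee 5 (Zoe): dept_id=2 -> matches Design
  - employee 6 (George): dept_id=3 -> matches Legal
  - employee 7 (Quinn): dept_id=1 -> matches Support
  - employee 8 (Fiona): dept_id=NULL, no match -> dropped
So 1 of 8 rows is dropped.

SQL:
SELECT a.name, b.name AS department
FROM employees a
INNER JOIN departments b ON a.dept_id = b.id

Result:
name   | department
-------+-----------
Helen  | Support   
Grace  | Design    
Tina   | Design    
Leo    | Legal     
Zoe    | Design    
George | Legal     
Quinn  | Support   


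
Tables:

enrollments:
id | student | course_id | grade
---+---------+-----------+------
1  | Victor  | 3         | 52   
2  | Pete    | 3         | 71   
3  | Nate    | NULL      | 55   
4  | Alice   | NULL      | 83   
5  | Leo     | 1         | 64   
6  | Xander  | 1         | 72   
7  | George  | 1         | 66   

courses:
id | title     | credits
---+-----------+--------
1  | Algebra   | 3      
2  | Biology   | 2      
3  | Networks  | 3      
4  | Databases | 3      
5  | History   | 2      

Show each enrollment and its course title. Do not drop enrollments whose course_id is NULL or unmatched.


LEFT JOIN keeps every row from enrollments (the left table); where course_id has no match in courses, the course columns become NULL. Walk through each enrollment:
  - enrollment 1 (Victor): course_id=3 -> matches Networks
  - enrollment 2 (Pete): course_id=3 -> matches Networks
  - enrollment 3 (Nate): course_id=NULL, no match -> kept with NULL
  - enrollment 4 (Alice): course_id=NULL, no match -> kept with NULL
  - enrollment 5 (Leo): course_id=1 -> matches Algebra
  - enrollment 6 (Xander): course_id=1 -> matches Algebra
  - enrollment 7 (George): course_id=1 -> matches Algebra
All 7 rows appear; 2 have NULL course.

SQL:
SELECT a.student, b.title AS course
FROM enrollments a
LEFT JOIN courses b ON a.course_id = b.id

Result:
student | course  
--------+---------
Victor  | Networks
Pete    | Networks
Nate    | NULL    
Alice   | NULL    
Leo     | Algebra 
Xander  | Algebra 
George  | Algebra 


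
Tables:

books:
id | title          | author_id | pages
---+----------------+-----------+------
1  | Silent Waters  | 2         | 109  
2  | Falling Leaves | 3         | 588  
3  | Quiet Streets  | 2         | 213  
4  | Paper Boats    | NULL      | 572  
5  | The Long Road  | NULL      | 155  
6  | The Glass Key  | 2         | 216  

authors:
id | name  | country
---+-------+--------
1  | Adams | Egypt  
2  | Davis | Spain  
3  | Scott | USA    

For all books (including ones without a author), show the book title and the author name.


LEFT JOIN keeps every row from books (the left table); where author_id has no match in authors, the author columns become NULL. Walk through each book:
  - book 1 (Silent Waters): author_id=2 -> matches Davis
  - book 2 (Falling Leaves): author_id=3 -> matches Scott
  - book 3 (Quiet Streets): author_id=2 -> matches Davis
  - book 4 (Paper Boats): author_id=NULL, no match -> kept with NULL
  - book 5 (The Long Road): author_id=NULL, no match -> kept with NULL
  - book 6 (The Glass Key): author_id=2 -> matches Davis
All 6 rows appear; 2 have NULL author.

SQL:
SELECT a.title, b.name AS author
FROM books a
LEFT JOIN authors b ON a.author_id = b.id

Result:
title          | author
---------------+-------
Silent Waters  | Davis 
Falling Leaves | Scott 
Quiet Streets  | Davis 
Paper Boats    | NULL  
The Long Road  | NULL  
The Glass Key  | Davis 


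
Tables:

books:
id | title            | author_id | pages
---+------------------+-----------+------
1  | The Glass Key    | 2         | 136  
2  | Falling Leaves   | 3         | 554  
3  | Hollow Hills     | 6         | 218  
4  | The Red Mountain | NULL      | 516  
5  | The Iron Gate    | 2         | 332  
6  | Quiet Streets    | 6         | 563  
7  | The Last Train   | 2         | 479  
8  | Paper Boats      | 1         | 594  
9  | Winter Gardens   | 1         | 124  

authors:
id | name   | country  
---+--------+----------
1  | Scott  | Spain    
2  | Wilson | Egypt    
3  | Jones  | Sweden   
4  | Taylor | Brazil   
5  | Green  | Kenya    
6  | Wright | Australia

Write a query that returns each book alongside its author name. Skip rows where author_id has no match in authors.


INNER JOIN keeps only books rows whose author_id matches an id in authors. Walk through each book:
  - book 1 (The Glass Key): author_id=2 -> matches Wilson
  - book 2 (Falling Leaves): author_id=3 -> matches Jones
  - book 3 (Hollow Hills): author_id=6 -> matches Wright
  - book 4 (The Red Mountain): author_id=NULL, no match -> dropped
  - book 5 (The Iron Gate): author_id=2 -> matches Wilson
  - book 6 (Quiet Streets): author_id=6 -> matches Wright
  - book 7 (The Last Train): author_id=2 -> matches Wilson
  - book 8 (Paper Boats): author_id=1 -> matches Scott
  - book 9 (Winter Gardens): author_id=1 -> matches Scott
So 1 of 9 rows is dropped.

SQL:
SELECT a.title, b.name AS author
FROM books a
INNER JOIN authors b ON a.author_id = b.id

Result:
title          | author
---------------+-------
The Glass Key  | Wilson
Falling Leaves | Jones 
Hollow Hills   | Wright
The Iron Gate  | Wilson
Quiet Streets  | Wright
The Last Train | Wilson
Paper Boats    | Scott 
Winter Gardens | Scott 


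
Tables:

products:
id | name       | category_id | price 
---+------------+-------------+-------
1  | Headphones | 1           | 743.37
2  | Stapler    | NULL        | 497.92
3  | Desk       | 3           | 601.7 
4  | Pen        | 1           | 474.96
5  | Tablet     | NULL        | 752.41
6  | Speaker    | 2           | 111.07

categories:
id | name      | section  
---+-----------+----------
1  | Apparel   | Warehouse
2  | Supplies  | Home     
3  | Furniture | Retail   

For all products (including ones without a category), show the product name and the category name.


LEFT JOIN keeps every row from products (the left table); where category_id has no match in categories, the category columns become NULL. Walk through each product:
  - product 1 (Headphones): category_id=1 -> matches Apparel
  - product 2 (Stapler): category_id=NULL, no match -> kept with NULL
  - product 3 (Desk): category_id=3 -> matches Furniture
  - product 4 (Pen): category_id=1 -> matches Apparel
  - product 5 (Tablet): category_id=NULL, no match -> kept with NULL
  - product 6 (Speaker): category_id=2 -> matches Supplies
All 6 rows appear; 2 have NULL category.

SQL:
SELECT a.name, b.name AS category
FROM products a
LEFT JOIN categories b ON a.category_id = b.id

Result:
name       | category 
-----------+----------
Headphones | Apparel  
Stapler    | NULL     
Desk       | Furniture
Pen        | Apparel  
Tablet     | NULL     
Speaker    | Supplies 


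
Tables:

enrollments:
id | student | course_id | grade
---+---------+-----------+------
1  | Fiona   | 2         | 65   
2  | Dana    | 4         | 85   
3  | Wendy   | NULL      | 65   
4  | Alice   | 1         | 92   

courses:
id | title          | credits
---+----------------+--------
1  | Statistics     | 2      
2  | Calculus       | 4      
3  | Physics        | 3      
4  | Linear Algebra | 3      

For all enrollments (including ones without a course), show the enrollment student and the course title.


LEFT JOIN keeps every row from enrollments (the left table); where course_id has no match in courses, the course columns become NULL. Walk through each enrollment:
  - enrollment 1 (Fiona): course_id=2 -> matches Calculus
  - enrollment 2 (Dana): course_id=4 -> matches Linear Algebra
  - enrollment 3 (Wendy): course_id=NULL, no match -> kept with NULL
  - enrollment 4 (Alice): course_id=1 -> matches Statistics
All 4 rows appear; 1 has NULL course.

SQL:
SELECT a.student, b.title AS course
FROM enrollments a
LEFT JOIN courses b ON a.course_id = b.id

Result:
student | course        
--------+---------------
Fiona   | Calculus      
Dana    | Linear Algebra
Wendy   | NULL          
Alice   | Statistics    


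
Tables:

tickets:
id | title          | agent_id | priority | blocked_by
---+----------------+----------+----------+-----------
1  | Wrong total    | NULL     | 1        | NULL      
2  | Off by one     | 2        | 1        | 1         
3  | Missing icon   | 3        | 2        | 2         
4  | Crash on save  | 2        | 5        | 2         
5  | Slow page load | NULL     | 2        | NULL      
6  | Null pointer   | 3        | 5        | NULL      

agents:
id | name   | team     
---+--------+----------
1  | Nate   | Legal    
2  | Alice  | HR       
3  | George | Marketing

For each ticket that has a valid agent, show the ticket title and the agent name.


INNER JOIN keeps only tickets rows whose agent_id matches an id in agents. Walk through each ticket:
  - ticket 1 (Wrong total): agent_id=NULL, no match -> dropped
  - ticket 2 (Off by one): agent_id=2 -> matches Alice
  - ticket 3 (Missing icon): agent_id=3 -> matches George
  - ticket 4 (Crash on save): agent_id=2 -> matches Alice
  - ticket 5 (Slow page load): agent_id=NULL, no match -> dropped
  - ticket 6 (Null pointer): agent_id=3 -> matches George
So 2 of 6 rows are dropped.

SQL:
SELECT a.title, b.name AS agent
FROM tickets a
INNER JOIN agents b ON a.agent_id = b.id

Result:
title         | agent 
--------------+-------
Off by one    | Alice 
Missing icon  | George
Crash on save | Alice 
Null pointer  | George


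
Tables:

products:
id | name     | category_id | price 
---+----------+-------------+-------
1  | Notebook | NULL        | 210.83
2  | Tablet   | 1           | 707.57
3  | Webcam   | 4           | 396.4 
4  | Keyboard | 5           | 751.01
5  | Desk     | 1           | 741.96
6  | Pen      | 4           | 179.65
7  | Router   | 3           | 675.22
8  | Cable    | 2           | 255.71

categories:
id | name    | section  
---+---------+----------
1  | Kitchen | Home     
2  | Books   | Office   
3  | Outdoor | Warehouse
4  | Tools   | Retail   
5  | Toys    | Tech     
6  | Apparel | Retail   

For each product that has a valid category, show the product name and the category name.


INNER JOIN keeps only products rows whose category_id matches an id in categories. Walk through each product:
  - product 1 (Notebook): category_id=NULL, no match -> dropped
  - product 2 (Tablet): category_id=1 -> matches Kitchen
  - product 3 (Webcam): category_id=4 -> matches Tools
  - product 4 (Keyboard): category_id=5 -> matches Toys
  - product 5 (Desk): category_id=1 -> matches Kitchen
  - product 6 (Pen): category_id=4 -> matches Tools
  - product 7 (Router): category_id=3 -> matches Outdoor
  - product 8 (Cable): category_id=2 -> matches Books
So 1 of 8 rows is dropped.

SQL:
SELECT a.name, b.name AS category
FROM products a
INNER JOIN categories b ON a.category_id = b.id

Result:
name     | category
---------+---------
Tablet   | Kitchen 
Webcam   | Tools   
Keyboard | Toys    
Desk     | Kitchen 
Pen      | Tools   
Router   | Outdoor 
Cable    | Books   


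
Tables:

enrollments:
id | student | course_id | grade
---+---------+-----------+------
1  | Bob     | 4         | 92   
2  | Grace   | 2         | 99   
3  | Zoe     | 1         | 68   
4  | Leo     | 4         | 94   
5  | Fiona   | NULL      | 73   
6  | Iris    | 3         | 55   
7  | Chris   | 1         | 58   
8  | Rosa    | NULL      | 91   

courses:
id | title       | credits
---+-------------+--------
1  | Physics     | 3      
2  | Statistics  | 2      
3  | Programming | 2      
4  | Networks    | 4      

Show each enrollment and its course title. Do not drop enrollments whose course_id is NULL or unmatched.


LEFT JOIN keeps every row from enrollments (the left table); where course_id has no match in courses, the course columns become NULL. Walk through each enrollment:
  - enrollment 1 (Bob): course_id=4 -> matches Networks
  - enrollment 2 (Grace): course_id=2 -> matches Statistics
  - enrollment 3 (Zoe): course_id=1 -> matches Physics
  - enrollment 4 (Leo): course_id=4 -> matches Networks
  - enrollment 5 (Fiona): course_id=NULL, no match -> kept with NULL
  - enrollment 6 (Iris): course_id=3 -> matches Programming
  - enrollment 7 (Chris): course_id=1 -> matches Physics
  - enrollment 8 (Rosa): course_id=NULL, no match -> kept with NULL
All 8 rows appear; 2 have NULL course.

SQL:
SELECT a.student, b.title AS course
FROM enrollments a
LEFT JOIN courses b ON a.course_id = b.id

Result:
student | course     
--------+------------
Bob     | Networks   
Grace   | Statistics 
Zoe     | Physics    
Leo     | Networks   
Fiona   | NULL       
Iris    | Programming
Chris   | Physics    
Rosa    | NULL       


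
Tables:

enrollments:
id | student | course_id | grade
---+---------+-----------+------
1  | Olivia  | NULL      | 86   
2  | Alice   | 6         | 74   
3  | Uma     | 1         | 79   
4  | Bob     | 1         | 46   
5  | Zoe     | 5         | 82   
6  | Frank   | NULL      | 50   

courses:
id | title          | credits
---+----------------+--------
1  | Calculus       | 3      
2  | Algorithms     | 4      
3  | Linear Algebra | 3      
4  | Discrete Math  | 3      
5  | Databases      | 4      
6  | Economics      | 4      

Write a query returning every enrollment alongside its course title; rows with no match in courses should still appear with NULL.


LEFT JOIN keeps every row from enrollments (the left table); where course_id has no match in courses, the course columns become NULL. Walk through each enrollment:
  - enrollment 1 (Olivia): course_id=NULL, no match -> kept with NULL
  - enrollment 2 (Alice): course_id=6 -> matches Economics
  - enrollment 3 (Uma): course_id=1 -> matches Calculus
  - enrollment 4 (Bob): course_id=1 -> matches Calculus
  - enrollment 5 (Zoe): course_id=5 -> matches Databases
  - enrollment 6 (Frank): course_id=NULL, no match -> kept with NULL
All 6 rows appear; 2 have NULL course.

SQL:
SELECT a.student, b.title AS course
FROM enrollments a
LEFT JOIN courses b ON a.course_id = b.id

Result:
student | course   
--------+----------
Olivia  | NULL     
Alice   | Economics
Uma     | Calculus 
Bob     | Calculus 
Zoe     | Databases
Frank   | NULL     


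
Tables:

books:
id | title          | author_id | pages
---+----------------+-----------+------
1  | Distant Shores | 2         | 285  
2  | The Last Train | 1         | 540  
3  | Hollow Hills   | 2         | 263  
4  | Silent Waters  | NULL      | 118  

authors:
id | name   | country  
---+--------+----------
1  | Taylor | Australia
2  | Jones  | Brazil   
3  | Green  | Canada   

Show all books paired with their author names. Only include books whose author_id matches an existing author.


INNER JOIN keeps only books rows whose author_id matches an id in authors. Walk through each book:
  - book 1 (Distant Shores): author_id=2 -> matches Jones
  - book 2 (The Last Train): author_id=1 -> matches Taylor
  - book 3 (Hollow Hills): author_id=2 -> matches Jones
  - book 4 (Silent Waters): author_id=NULL, no match -> dropped
So 1 of 4 rows is dropped.

SQL:
SELECT a.title, b.name AS author
FROM books a
INNER JOIN authors b ON a.author_id = b.id

Result:
title          | author
---------------+-------
Distant Shores | Jones 
The Last Train | Taylor
Hollow Hills   | Jones 


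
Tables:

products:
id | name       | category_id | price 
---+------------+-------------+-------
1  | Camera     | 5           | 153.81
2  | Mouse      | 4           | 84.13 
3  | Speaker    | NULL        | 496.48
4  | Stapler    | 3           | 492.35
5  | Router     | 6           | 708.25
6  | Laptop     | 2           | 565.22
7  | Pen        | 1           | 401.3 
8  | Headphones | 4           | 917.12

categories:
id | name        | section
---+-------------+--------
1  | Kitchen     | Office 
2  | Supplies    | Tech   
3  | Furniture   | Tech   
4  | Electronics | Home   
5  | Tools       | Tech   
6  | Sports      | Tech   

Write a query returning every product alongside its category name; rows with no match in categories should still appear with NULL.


LEFT JOIN keeps every row from products (the left table); where category_id has no match in categories, the category columns become NULL. Walk through each product:
  - product 1 (Camera): category_id=5 -> matches Tools
  - product 2 (Mouse): category_id=4 -> matches Electronics
  - product 3 (Speaker): category_id=NULL, no match -> kept with NULL
  - product 4 (Stapler): category_id=3 -> matches Furniture
  - product 5 (Router): category_id=6 -> matches Sports
  - product 6 (Laptop): category_id=2 -> matches Supplies
  - product 7 (Pen): category_id=1 -> matches Kitchen
  - product 8 (Headphones): category_id=4 -> matches Electronics
All 8 rows appear; 1 has NULL category.

SQL:
SELECT a.name, b.name AS category
FROM products a
LEFT JOIN categories b ON a.category_id = b.id

Result:
name       | category   
-----------+------------
Camera     | Tools      
Mouse      | Electronics
Speaker    | NULL       
Stapler    | Furniture  
Router     | Sports     
Laptop     | Supplies   
Pen        | Kitchen    
Headphones | Electronics


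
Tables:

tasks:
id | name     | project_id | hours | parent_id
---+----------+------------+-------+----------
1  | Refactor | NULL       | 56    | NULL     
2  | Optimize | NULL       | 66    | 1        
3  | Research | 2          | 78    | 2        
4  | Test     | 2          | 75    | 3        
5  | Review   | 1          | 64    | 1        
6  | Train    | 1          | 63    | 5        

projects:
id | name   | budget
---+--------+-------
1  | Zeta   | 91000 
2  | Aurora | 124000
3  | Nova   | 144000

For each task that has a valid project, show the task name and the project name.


INNER JOIN keeps only tasks rows whose project_id matches an id in projects. Walk through each task:
  - task 1 (Refactor): project_id=NULL, no match -> dropped
  - task 2 (Optimize): project_id=NULL, no match -> dropped
  - task 3 (Research): project_id=2 -> matches Aurora
  - task 4 (Test): project_id=2 -> matches Aurora
  - task 5 (Review): project_id=1 -> matches Zeta
  - task 6 (Train): project_id=1 -> matches Zeta
So 2 of 6 rows are dropped.

SQL:
SELECT a.name, b.name AS project
FROM tasks a
INNER JOIN projects b ON a.project_id = b.id

Result:
name     | project
---------+--------
Research | Aurora 
Test     | Aurora 
Review   | Zeta   
Train    | Zeta   


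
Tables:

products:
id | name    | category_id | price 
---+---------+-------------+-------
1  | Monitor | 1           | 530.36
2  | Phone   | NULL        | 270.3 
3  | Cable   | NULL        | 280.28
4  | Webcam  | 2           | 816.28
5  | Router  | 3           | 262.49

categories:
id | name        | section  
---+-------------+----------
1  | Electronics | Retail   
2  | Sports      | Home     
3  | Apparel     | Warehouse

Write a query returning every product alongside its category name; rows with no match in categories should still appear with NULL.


LEFT JOIN keeps every row from products (the left table); where category_id has no match in categories, the category columns become NULL. Walk through each product:
  - product 1 (Monitor): category_id=1 -> matches Electronics
  - product 2 (Phone): category_id=NULL, no match -> kept with NULL
  - product 3 (Cable): category_id=NULL, no match -> kept with NULL
  - product 4 (Webcam): category_id=2 -> matches Sports
  - product 5 (Router): category_id=3 -> matches Apparel
All 5 rows appear; 2 have NULL category.

SQL:
SELECT a.name, b.name AS category
FROM products a
LEFT JOIN categories b ON a.category_id = b.id

Result:
name    | category   
--------+------------
Monitor | Electronics
Phone   | NULL       
Cable   | NULL       
Webcam  | Sports     
Router  | Apparel    


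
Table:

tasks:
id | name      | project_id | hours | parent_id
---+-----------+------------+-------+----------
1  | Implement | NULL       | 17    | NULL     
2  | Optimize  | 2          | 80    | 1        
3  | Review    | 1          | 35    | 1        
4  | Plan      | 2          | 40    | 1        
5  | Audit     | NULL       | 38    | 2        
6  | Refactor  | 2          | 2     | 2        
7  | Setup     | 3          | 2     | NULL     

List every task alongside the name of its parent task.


This is a self-join: tasks is joined to a second copy of itself, matching each row's parent_id to another row's id. Use LEFT JOIN so rows with parent_id=NULL are kept.
  - task 1 (Implement): parent_id=NULL -> NULL
  - task 2 (Optimize): parent_id=1 -> Implement
  - task 3 (Review): parent_id=1 -> Implement
  - task 4 (Plan): parent_id=1 -> Implement
  - task 5 (Audit): parent_id=2 -> Optimize
  - task 6 (Refactor): parent_id=2 -> Optimize
  - task 7 (Setup): parent_id=NULL -> NULL

SQL:
SELECT a.name AS item, b.name AS parent
FROM tasks a
LEFT JOIN tasks b ON a.parent_id = b.id

Result:
item      | parent   
----------+----------
Implement | NULL     
Optimize  | Implement
Review    | Implement
Plan      | Implement
Audit     | Optimize 
Refactor  | Optimize 
Setup     | NULL     


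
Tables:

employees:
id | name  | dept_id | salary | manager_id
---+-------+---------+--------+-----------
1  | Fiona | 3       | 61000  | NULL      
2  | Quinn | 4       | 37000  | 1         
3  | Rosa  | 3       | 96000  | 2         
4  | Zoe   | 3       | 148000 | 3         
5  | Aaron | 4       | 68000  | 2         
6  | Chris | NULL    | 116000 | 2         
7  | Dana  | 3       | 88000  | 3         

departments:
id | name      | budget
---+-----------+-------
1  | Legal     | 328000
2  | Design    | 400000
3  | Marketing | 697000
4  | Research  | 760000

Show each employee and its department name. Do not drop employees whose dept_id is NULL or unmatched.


LEFT JOIN keeps every row from employees (the left table); where dept_id has no match in departments, the department columns become NULL. Walk through each employee:
  - employee 1 (Fiona): dept_id=3 -> matches Marketing
  - employee 2 (Quinn): dept_id=4 -> matches Research
  - employee 3 (Rosa): dept_id=3 -> matches Marketing
  - employee 4 (Zoe): dept_id=3 -> matches Marketing
  - employee 5 (Aaron): dept_id=4 -> matches Research
  - employee 6 (Chris): dept_id=NULL, no match -> kept with NULL
  - employee 7 (Dana): dept_id=3 -> matches Marketing
All 7 rows appear; 1 has NULL department.

SQL:
SELECT a.name, b.name AS department
FROM employees a
LEFT JOIN departments b ON a.dept_id = b.id

Result:
name  | department
------+-----------
Fiona | Marketing 
Quinn | Research  
Rosa  | Marketing 
Zoe   | Marketing 
Aaron | Research  
Chris | NULL      
Dana  | Marketing 
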